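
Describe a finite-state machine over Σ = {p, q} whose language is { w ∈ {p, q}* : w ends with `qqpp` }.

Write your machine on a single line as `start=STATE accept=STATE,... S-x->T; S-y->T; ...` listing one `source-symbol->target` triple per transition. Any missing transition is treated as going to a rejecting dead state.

Remember how much of `qqpp` the current input suffix matches. State s0 means no match yet; s1 means the last symbol is `q`; s2 means the last 2 symbols are `qq`; s3 means the last 3 symbols are `qqp`; s4 means the last 4 symbols are `qqpp`. Only s4 accepts. On a mismatch, fall back to the longest proper suffix that is still a prefix of `qqpp`.
With 5 states:
        p   q  
>  s0   s0  s1 
   s1   s0  s2 
   s2   s3  s2 
   s3   s4  s1 
 * s4   s0  s1 
(> = start, * = accepting)

start=s0; accept=s4; s0-p->s0; s0-q->s1; s1-p->s0; s1-q->s2; s2-p->s3; s2-q->s2; s3-p->s4; s3-q->s1; s4-p->s0; s4-q->s1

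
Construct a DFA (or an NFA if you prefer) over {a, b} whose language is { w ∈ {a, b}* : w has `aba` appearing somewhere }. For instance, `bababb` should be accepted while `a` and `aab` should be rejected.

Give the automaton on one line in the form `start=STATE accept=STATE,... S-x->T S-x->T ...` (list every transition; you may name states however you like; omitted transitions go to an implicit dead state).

start=S0 accept=S3 S0-a->S1 S0-b->S0 S1-a->S1 S1-b->S2 S2-a->S3 S2-b->S0 S3-a->S3 S3-b->S3

States S0..S2 record the length of the longest prefix of `aba` that matches the current input suffix. Reaching S3 means `aba` has been seen, and we stay there forever. Accept from S3.
A 4-state machine:
        a   b  
>  S0   S1  S0 
   S1   S1  S2 
   S2   S3  S0 
 * S3   S3  S3 
(> = start, * = accepting)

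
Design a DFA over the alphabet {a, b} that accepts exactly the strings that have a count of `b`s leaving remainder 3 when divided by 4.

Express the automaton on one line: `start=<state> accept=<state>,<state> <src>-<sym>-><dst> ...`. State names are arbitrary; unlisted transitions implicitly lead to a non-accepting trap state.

Keep the running count of `b`s modulo 4: each `b` advances along the cycle q0 → q1 → q2 → q3 → q0 while other symbols loop. Accept at q3.
A 4-state machine:
        a   b  
>  q0   q0  q1 
   q1   q1  q2 
   q2   q2  q3 
 * q3   q3  q0 
(> = start, * = accepting)

start=q0 accept=q3 q0-a->q0 q0-b->q1 q1-a->q1 q1-b->q2 q2-a->q2 q2-b->q3 q3-a->q3 q3-b->q0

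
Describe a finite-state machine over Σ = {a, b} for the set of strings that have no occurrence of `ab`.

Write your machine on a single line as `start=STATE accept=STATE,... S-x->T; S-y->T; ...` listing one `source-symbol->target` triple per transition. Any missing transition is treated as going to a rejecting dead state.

start=s0; accept=s0,s1; s0-a->s1; s0-b->s0; s1-a->s1; s1-b->s2; s2-a->s2; s2-b->s2

Track partial matches of the forbidden pattern `ab`. State s2 is a dead state reached once `ab` has occurred; every other state accepts. s0 means no part of `ab` is currently matched.
        a   b  
>* s0   s1  s0 
 * s1   s1  s2 
   s2   s2  s2 
(> = start, * = accepting)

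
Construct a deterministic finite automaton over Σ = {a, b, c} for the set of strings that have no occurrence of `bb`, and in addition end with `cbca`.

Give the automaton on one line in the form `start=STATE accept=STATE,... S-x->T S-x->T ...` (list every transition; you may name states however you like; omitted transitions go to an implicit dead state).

start=s0 accept=s8 s0-a->s0 s0-b->s1 s0-c->s2 s1-a->s0 s1-b->s3 s1-c->s2 s2-a->s0 s2-b->s4 s2-c->s2 s3-a->s3 s3-b->s3 s3-c->s5 s4-a->s0 s4-b->s3 s4-c->s6 s5-a->s3 s5-b->s7 s5-c->s5 s6-a->s8 s6-b->s4 s6-c->s2 s7-a->s3 s7-b->s3 s7-c->s9 s8-a->s0 s8-b->s1 s8-c->s2 s9-a->s10 s9-b->s7 s9-c->s5 s10-a->s3 s10-b->s3 s10-c->s5

Build one automaton per condition and run them in lockstep. The first has 3 states tracking partial matches of the forbidden pattern `bb`; the second has 5 states tracking how much of the suffix `cbca` has currently been matched. A product state is a pair (one from each), accepting exactly when both do.
An 11-state machine:
          a    b    c  
>  s0     s0   s1   s2 
   s1     s0   s3   s2 
   s2     s0   s4   s2 
   s3     s3   s3   s5 
   s4     s0   s3   s6 
   s5     s3   s7   s5 
   s6     s8   s4   s2 
   s7     s3   s3   s9 
 * s8     s0   s1   s2 
   s9    s10   s7   s5 
   s10    s3   s3   s5 
(> = start, * = accepting)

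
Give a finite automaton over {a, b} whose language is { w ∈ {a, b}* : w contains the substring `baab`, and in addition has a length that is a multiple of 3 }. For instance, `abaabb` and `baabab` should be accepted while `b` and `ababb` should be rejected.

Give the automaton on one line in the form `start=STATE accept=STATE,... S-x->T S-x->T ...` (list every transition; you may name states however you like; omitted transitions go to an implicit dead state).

Run two small machines in parallel and take their product. The first has 5 states tracking whether and how much of `baab` has been seen; the second has 3 states tracking the input length modulo 3. A product state is a pair (one from each), accepting exactly when both do.
A 15-state machine:
          a    b  
>  q0     q1   q2 
   q1     q3   q4 
   q2     q5   q4 
   q3     q0   q6 
   q4     q7   q6 
   q5     q8   q6 
   q6     q9   q2 
   q7    q10   q2 
   q8     q1  q11 
   q9    q12   q4 
   q10    q3  q13 
   q11   q13  q13 
   q12    q0  q14 
   q13   q14  q14 
 * q14   q11  q11 
(> = start, * = accepting)

start=q0 accept=q14 q0-a->q1 q0-b->q2 q1-a->q3 q1-b->q4 q2-a->q5 q2-b->q4 q3-a->q0 q3-b->q6 q4-a->q7 q4-b->q6 q5-a->q8 q5-b->q6 q6-a->q9 q6-b->q2 q7-a->q10 q7-b->q2 q8-a->q1 q8-b->q11 q9-a->q12 q9-b->q4 q10-a->q3 q10-b->q13 q11-a->q13 q11-b->q13 q12-a->q0 q12-b->q14 q13-a->q14 q13-b->q14 q14-a->q11 q14-b->q11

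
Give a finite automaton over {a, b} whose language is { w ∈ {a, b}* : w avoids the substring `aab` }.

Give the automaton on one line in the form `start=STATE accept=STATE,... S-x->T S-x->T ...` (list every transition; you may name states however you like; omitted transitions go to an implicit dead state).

Track partial matches of the forbidden pattern `aab`. State S3 is a dead state reached once `aab` has occurred; every other state accepts. S0 means no part of `aab` is currently matched.
With 4 states:
        a   b  
>* S0   S1  S0 
 * S1   S2  S0 
 * S2   S2  S3 
   S3   S3  S3 
(> = start, * = accepting)

start=S0 accept=S0,S1,S2 S0-a->S1 S0-b->S0 S1-a->S2 S1-b->S0 S2-a->S2 S2-b->S3 S3-a->S3 S3-b->S3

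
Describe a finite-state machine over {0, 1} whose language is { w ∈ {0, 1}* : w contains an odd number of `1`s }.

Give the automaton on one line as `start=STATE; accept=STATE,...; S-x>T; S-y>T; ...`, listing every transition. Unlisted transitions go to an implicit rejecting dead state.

start=s0; accept=s1; s0-0>s0; s0-1>s1; s1-0>s1; s1-1>s0

Keep the running count of `1`s modulo 2: each `1` advances along the cycle s0 → s1 → s0 while other symbols loop. Accept at s1.
        0   1  
>  s0   s0  s1 
 * s1   s1  s0 
(> = start, * = accepting)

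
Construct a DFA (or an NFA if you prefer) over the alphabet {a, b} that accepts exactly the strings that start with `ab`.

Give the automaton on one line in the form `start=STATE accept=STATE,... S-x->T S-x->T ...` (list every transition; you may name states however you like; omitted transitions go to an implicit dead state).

Check the first 2 symbols one by one: q0 through q1 record how many have matched `ab` so far; any wrong symbol goes to the dead state q3. After all 2 match we enter the accepting sink q2.
A 4-state machine:
        a   b  
>  q0   q1  q3 
   q1   q3  q2 
 * q2   q2  q2 
   q3   q3  q3 
(> = start, * = accepting)

start=q0 accept=q2 q0-a->q1 q0-b->q3 q1-a->q3 q1-b->q2 q2-a->q2 q2-b->q2 q3-a->q3 q3-b->q3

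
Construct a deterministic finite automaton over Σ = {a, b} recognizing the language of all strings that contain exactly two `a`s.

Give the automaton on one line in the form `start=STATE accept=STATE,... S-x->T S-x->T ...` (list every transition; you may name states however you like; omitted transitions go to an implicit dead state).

Count `a`s, saturating at 3: states q0 through q2 mean 0 through 2 `a`s seen; q3 means more than 2. Each `a` increments (capped at q3); other symbols loop. Accept from {q2}.
With 4 states:
        a   b  
>  q0   q1  q0 
   q1   q2  q1 
 * q2   q3  q2 
   q3   q3  q3 
(> = start, * = accepting)

start=q0 accept=q2 q0-a->q1 q0-b->q0 q1-a->q2 q1-b->q1 q2-a->q3 q2-b->q2 q3-a->q3 q3-b->q3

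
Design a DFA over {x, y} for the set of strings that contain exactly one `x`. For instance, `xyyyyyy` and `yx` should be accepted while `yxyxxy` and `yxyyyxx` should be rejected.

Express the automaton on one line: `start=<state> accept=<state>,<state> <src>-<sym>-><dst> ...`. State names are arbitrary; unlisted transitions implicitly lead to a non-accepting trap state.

start=q0 accept=q1 q0-x->q1 q0-y->q0 q1-x->q2 q1-y->q1 q2-x->q2 q2-y->q2

Only the number of `x`s matters, and only up to 2. Make a chain q0 → q1 → q2 advanced by each `x` (with q2 absorbing); every other symbol self-loops. The accepting set is {q1}.
        x   y  
>  q0   q1  q0 
 * q1   q2  q1 
   q2   q2  q2 
(> = start, * = accepting)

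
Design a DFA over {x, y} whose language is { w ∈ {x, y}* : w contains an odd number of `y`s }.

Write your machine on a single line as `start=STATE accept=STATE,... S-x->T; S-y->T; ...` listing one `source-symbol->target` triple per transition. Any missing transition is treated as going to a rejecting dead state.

Keep the running count of `y`s modulo 2: each `y` advances along the cycle s0 → s1 → s0 while other symbols loop. Accept at s1.
2 states suffice.
        x   y  
>  s0   s0  s1 
 * s1   s1  s0 
(> = start, * = accepting)

start=s0; accept=s1; s0-x->s0; s0-y->s1; s1-x->s1; s1-y->s0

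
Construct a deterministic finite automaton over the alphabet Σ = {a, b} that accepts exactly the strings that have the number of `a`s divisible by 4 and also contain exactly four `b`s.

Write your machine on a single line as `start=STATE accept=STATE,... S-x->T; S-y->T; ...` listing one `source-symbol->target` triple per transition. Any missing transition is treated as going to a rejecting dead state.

Build one automaton per condition and run them in lockstep. The first has 4 states tracking the count of `a`s modulo 4; the second has 6 states tracking the count of `b`s, saturating at 5. A product state is a pair (one from each), accepting exactly when both do. After merging equivalent states the machine shrinks.
21 states suffice.
          a    b  
>  s0     s1   s2 
   s1     s3   s4 
   s2     s4   s5 
   s3     s6   s7 
   s4     s7   s8 
   s5     s8   s9 
   s6     s0  s10 
   s7    s10  s11 
   s8    s11  s12 
   s9    s12  s13 
   s10    s2  s14 
   s11   s14  s15 
   s12   s15  s16 
 * s13   s16  s17 
   s14    s5  s18 
   s15   s18  s19 
   s16   s19  s17 
   s17   s17  s17 
   s18    s9  s20 
   s19   s20  s17 
   s20   s13  s17 
(> = start, * = accepting)

start=s0; accept=s13; s0-a->s1; s0-b->s2; s1-a->s3; s1-b->s4; s2-a->s4; s2-b->s5; s3-a->s6; s3-b->s7; s4-a->s7; s4-b->s8; s5-a->s8; s5-b->s9; s6-a->s0; s6-b->s10; s7-a->s10; s7-b->s11; s8-a->s11; s8-b->s12; s9-a->s12; s9-b->s13; s10-a->s2; s10-b->s14; s11-a->s14; s11-b->s15; s12-a->s15; s12-b->s16; s13-a->s16; s13-b->s17; s14-a->s5; s14-b->s18; s15-a->s18; s15-b->s19; s16-a->s19; s16-b->s17; s17-a->s17; s17-b->s17; s18-a->s9; s18-b->s20; s19-a->s20; s19-b->s17; s20-a->s13; s20-b->s17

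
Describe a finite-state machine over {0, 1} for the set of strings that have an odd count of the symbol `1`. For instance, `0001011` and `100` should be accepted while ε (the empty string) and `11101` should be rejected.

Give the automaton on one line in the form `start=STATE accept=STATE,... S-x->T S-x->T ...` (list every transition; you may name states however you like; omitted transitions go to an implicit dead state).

start=S0 accept=S1 S0-0->S0 S0-1->S1 S1-0->S1 S1-1->S0

The only thing that matters is how many `1`s have appeared, reduced mod 2. Use one state per residue: S0 for 0, …, S1 for 1. Reading `1` moves to the next residue; anything else stays put. S1 is accepting.
2 states suffice.
        0   1  
>  S0   S0  S1 
 * S1   S1  S0 
(> = start, * = accepting)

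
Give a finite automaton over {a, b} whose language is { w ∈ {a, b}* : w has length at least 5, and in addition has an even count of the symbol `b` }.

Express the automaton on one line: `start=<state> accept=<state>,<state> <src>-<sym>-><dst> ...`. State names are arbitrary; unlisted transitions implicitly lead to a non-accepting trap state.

Run two small machines in parallel and take their product. One (7 states) tracks the input length, saturating at 6; the other (2 states) tracks the count of `b`s modulo 2. Each combined state is a pair, one component from each; accept when both components accept. Minimizing collapses redundant product states.
10 states suffice.
        a   b  
>  S0   S1  S2 
   S1   S3  S4 
   S2   S4  S3 
   S3   S5  S6 
   S4   S6  S5 
   S5   S7  S8 
   S6   S8  S7 
   S7   S9  S8 
   S8   S8  S9 
 * S9   S9  S8 
(> = start, * = accepting)

start=S0 accept=S9 S0-a->S1 S0-b->S2 S1-a->S3 S1-b->S4 S2-a->S4 S2-b->S3 S3-a->S5 S3-b->S6 S4-a->S6 S4-b->S5 S5-a->S7 S5-b->S8 S6-a->S8 S6-b->S7 S7-a->S9 S7-b->S8 S8-a->S8 S8-b->S9 S9-a->S9 S9-b->S8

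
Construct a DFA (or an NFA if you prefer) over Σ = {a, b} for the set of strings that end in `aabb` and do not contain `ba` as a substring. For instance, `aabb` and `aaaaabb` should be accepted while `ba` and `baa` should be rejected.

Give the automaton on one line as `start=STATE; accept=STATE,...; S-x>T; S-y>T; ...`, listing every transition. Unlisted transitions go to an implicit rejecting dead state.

start=q0; accept=q5; q0-a>q1; q0-b>q2; q1-a>q3; q1-b>q2; q2-a>q2; q2-b>q2; q3-a>q3; q3-b>q4; q4-a>q2; q4-b>q5; q5-a>q2; q5-b>q2

Build one automaton per condition and run them in lockstep. The first has 5 states tracking how much of the suffix `aabb` has currently been matched; the second has 3 states tracking partial matches of the forbidden pattern `ba`. A product state is a pair (one from each), accepting exactly when both do. After merging equivalent states the machine shrinks.
        a   b  
>  q0   q1  q2 
   q1   q3  q2 
   q2   q2  q2 
   q3   q3  q4 
   q4   q2  q5 
 * q5   q2  q2 
(> = start, * = accepting)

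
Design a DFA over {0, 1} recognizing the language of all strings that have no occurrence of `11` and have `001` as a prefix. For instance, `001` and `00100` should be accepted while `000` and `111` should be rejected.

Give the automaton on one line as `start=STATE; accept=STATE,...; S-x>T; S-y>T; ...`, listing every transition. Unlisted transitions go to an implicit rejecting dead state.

start=q0; accept=q4,q5; q0-0>q1; q0-1>q2; q1-0>q3; q1-1>q2; q2-0>q2; q2-1>q2; q3-0>q2; q3-1>q4; q4-0>q5; q4-1>q2; q5-0>q5; q5-1>q4

Run two small machines in parallel and take their product. One (3 states) tracks partial matches of the forbidden pattern `11`; the other (5 states) tracks whether the input so far still matches the prefix `001`. Each combined state is a pair, one component from each; accept when both components accept. After merging equivalent states the machine shrinks.
        0   1  
>  q0   q1  q2 
   q1   q3  q2 
   q2   q2  q2 
   q3   q2  q4 
 * q4   q5  q2 
 * q5   q5  q4 
(> = start, * = accepting)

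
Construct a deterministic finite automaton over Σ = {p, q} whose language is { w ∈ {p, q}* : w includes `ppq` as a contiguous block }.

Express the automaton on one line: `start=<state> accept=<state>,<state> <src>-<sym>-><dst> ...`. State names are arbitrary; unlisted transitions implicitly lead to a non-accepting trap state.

Track how much of `ppq` has been matched so far: state s0 is no progress, s3 is the absorbing accept state reached once `ppq` has occurred. Intermediate states record partial matches; on a mismatch, fall back to the longest reusable overlap.
        p   q  
>  s0   s1  s0 
   s1   s2  s0 
   s2   s2  s3 
 * s3   s3  s3 
(> = start, * = accepting)

start=s0 accept=s3 s0-p->s1 s0-q->s0 s1-p->s2 s1-q->s0 s2-p->s2 s2-q->s3 s3-p->s3 s3-q->s3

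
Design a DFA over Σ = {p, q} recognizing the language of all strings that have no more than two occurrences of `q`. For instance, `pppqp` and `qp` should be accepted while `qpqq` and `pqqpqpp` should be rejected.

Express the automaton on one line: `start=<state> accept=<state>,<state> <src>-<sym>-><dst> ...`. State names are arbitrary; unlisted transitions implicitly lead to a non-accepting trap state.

Only the number of `q`s matters, and only up to 3. Make a chain A → B → C → D advanced by each `q` (with D absorbing); every other symbol self-loops. The accepting set is {A, B, C}.
A 4-state machine:
       p  q 
>* A   A  B 
 * B   B  C 
 * C   C  D 
   D   D  D 
(> = start, * = accepting)

start=A accept=A,B,C A-p->A A-q->B B-p->B B-q->C C-p->C C-q->D D-p->D D-q->D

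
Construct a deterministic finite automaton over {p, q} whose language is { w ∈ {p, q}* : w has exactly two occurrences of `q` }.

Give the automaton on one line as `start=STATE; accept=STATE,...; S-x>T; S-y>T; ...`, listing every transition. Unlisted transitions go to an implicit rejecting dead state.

start=s0; accept=s2; s0-p>s0; s0-q>s1; s1-p>s1; s1-q>s2; s2-p>s2; s2-q>s3; s3-p>s3; s3-q>s3

Only the number of `q`s matters, and only up to 3. Make a chain s0 → s1 → s2 → s3 advanced by each `q` (with s3 absorbing); every other symbol self-loops. The accepting set is {s2}.
A 4-state machine:
        p   q  
>  s0   s0  s1 
   s1   s1  s2 
 * s2   s2  s3 
   s3   s3  s3 
(> = start, * = accepting)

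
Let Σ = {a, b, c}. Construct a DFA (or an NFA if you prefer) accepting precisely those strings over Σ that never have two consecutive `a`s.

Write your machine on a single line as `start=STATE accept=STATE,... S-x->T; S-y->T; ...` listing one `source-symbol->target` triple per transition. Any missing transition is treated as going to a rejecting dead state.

This is the complement of 'contains `aa`'. Use the same substring-matching states — s0 through s2 holding how much of `aa` has just been matched — but flip the accepting set: everything except the trap s2 accepts.
A 3-state machine:
        a   b   c  
>* s0   s1  s0  s0 
 * s1   s2  s0  s0 
   s2   s2  s2  s2 
(> = start, * = accepting)

start=s0; accept=s0,s1; s0-a->s1; s0-b->s0; s0-c->s0; s1-a->s2; s1-b->s0; s1-c->s0; s2-a->s2; s2-b->s2; s2-c->s2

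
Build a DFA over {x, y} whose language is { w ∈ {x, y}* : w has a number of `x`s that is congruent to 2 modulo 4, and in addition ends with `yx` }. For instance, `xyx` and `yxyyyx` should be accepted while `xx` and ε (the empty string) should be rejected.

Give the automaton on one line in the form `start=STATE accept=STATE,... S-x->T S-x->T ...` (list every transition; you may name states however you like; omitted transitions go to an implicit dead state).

start=S0 accept=S5 S0-x->S1 S0-y->S0 S1-x->S2 S1-y->S3 S2-x->S4 S2-y->S2 S3-x->S5 S3-y->S3 S4-x->S0 S4-y->S4 S5-x->S4 S5-y->S2

Build one automaton per condition and run them in lockstep. The first has 4 states tracking the count of `x`s modulo 4; the second has 3 states tracking how much of the suffix `yx` has currently been matched. A product state is a pair (one from each), accepting exactly when both do. After merging equivalent states the machine shrinks.
        x   y  
>  S0   S1  S0 
   S1   S2  S3 
   S2   S4  S2 
   S3   S5  S3 
   S4   S0  S4 
 * S5   S4  S2 
(> = start, * = accepting)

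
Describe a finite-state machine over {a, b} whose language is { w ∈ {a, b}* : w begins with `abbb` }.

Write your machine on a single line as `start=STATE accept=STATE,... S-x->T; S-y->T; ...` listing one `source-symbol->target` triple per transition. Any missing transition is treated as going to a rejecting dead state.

Check the first 4 symbols one by one: q0 through q3 record how many have matched `abbb` so far; any wrong symbol goes to the dead state q5. After all 4 match we enter the accepting sink q4.
        a   b  
>  q0   q1  q5 
   q1   q5  q2 
   q2   q5  q3 
   q3   q5  q4 
 * q4   q4  q4 
   q5   q5  q5 
(> = start, * = accepting)

start=q0; accept=q4; q0-a->q1; q0-b->q5; q1-a->q5; q1-b->q2; q2-a->q5; q2-b->q3; q3-a->q5; q3-b->q4; q4-a->q4; q4-b->q4; q5-a->q5; q5-b->q5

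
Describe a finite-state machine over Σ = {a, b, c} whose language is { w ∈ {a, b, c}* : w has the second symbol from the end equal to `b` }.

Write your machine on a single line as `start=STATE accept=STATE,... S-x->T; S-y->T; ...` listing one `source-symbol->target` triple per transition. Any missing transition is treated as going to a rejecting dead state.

start=s0; accept=s7,s8,s9; s0-a->s1; s0-b->s2; s0-c->s3; s1-a->s4; s1-b->s5; s1-c->s6; s2-a->s7; s2-b->s8; s2-c->s9; s3-a->s10; s3-b->s11; s3-c->s12; s4-a->s4; s4-b->s5; s4-c->s6; s5-a->s7; s5-b->s8; s5-c->s9; s6-a->s10; s6-b->s11; s6-c->s12; s7-a->s4; s7-b->s5; s7-c->s6; s8-a->s7; s8-b->s8; s8-c->s9; s9-a->s10; s9-b->s11; s9-c->s12; s10-a->s4; s10-b->s5; s10-c->s6; s11-a->s7; s11-b->s8; s11-c->s9; s12-a->s10; s12-b->s11; s12-c->s12

A DFA must remember the last 2 symbols (since which symbol is second-to-last isn't known until the input ends). Use one state per possible window of the last ≤2 symbols; accept from those whose window starts with `b`.
          a    b    c  
>  s0     s1   s2   s3 
   s1     s4   s5   s6 
   s2     s7   s8   s9 
   s3    s10  s11  s12 
   s4     s4   s5   s6 
   s5     s7   s8   s9 
   s6    s10  s11  s12 
 * s7     s4   s5   s6 
 * s8     s7   s8   s9 
 * s9    s10  s11  s12 
   s10    s4   s5   s6 
   s11    s7   s8   s9 
   s12   s10  s11  s12 
(> = start, * = accepting)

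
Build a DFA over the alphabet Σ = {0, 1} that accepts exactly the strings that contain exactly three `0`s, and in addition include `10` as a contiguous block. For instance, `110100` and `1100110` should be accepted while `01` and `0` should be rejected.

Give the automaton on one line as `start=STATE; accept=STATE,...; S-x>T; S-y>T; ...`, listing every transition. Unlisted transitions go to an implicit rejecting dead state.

start=s0; accept=s11; s0-0>s1; s0-1>s2; s1-0>s3; s1-1>s4; s2-0>s5; s2-1>s2; s3-0>s6; s3-1>s7; s4-0>s8; s4-1>s4; s5-0>s8; s5-1>s5; s6-0>s9; s6-1>s10; s7-0>s11; s7-1>s7; s8-0>s11; s8-1>s8; s9-0>s9; s9-1>s12; s10-0>s13; s10-1>s10; s11-0>s13; s11-1>s11; s12-0>s13; s12-1>s12; s13-0>s13; s13-1>s13

Run two small machines in parallel and take their product. One (5 states) tracks the count of `0`s, saturating at 4; the other (3 states) tracks whether and how much of `10` has been seen. Each combined state is a pair, one component from each; accept when both components accept.
          0    1  
>  s0     s1   s2 
   s1     s3   s4 
   s2     s5   s2 
   s3     s6   s7 
   s4     s8   s4 
   s5     s8   s5 
   s6     s9  s10 
   s7    s11   s7 
   s8    s11   s8 
   s9     s9  s12 
   s10   s13  s10 
 * s11   s13  s11 
   s12   s13  s12 
   s13   s13  s13 
(> = start, * = accepting)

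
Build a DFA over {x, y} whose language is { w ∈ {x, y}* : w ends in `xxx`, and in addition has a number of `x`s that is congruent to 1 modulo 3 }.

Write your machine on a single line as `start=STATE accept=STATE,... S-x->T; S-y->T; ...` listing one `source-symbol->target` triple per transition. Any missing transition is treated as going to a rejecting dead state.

start=q0; accept=q7; q0-x->q1; q0-y->q0; q1-x->q2; q1-y->q3; q2-x->q4; q2-y->q5; q3-x->q6; q3-y->q3; q4-x->q7; q4-y->q0; q5-x->q8; q5-y->q5; q6-x->q9; q6-y->q5; q7-x->q10; q7-y->q3; q8-x->q11; q8-y->q0; q9-x->q7; q9-y->q0; q10-x->q4; q10-y->q5; q11-x->q10; q11-y->q3

Build one automaton per condition and run them in lockstep. The first has 4 states tracking how much of the suffix `xxx` has currently been matched; the second has 3 states tracking the count of `x`s modulo 3. A product state is a pair (one from each), accepting exactly when both do.
12 states suffice.
          x    y  
>  q0     q1   q0 
   q1     q2   q3 
   q2     q4   q5 
   q3     q6   q3 
   q4     q7   q0 
   q5     q8   q5 
   q6     q9   q5 
 * q7    q10   q3 
   q8    q11   q0 
   q9     q7   q0 
   q10    q4   q5 
   q11   q10   q3 
(> = start, * = accepting)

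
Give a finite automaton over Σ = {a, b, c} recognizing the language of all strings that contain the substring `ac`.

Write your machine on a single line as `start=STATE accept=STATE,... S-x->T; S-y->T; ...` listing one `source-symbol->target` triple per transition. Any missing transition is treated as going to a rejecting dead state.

start=S0; accept=S2; S0-a->S1; S0-b->S0; S0-c->S0; S1-a->S1; S1-b->S0; S1-c->S2; S2-a->S2; S2-b->S2; S2-c->S2

Track how much of `ac` has been matched so far: state S0 is no progress, S2 is the absorbing accept state reached once `ac` has occurred. Intermediate states record partial matches; on a mismatch, fall back to the longest reusable overlap.
3 states suffice.
        a   b   c  
>  S0   S1  S0  S0 
   S1   S1  S0  S2 
 * S2   S2  S2  S2 
(> = start, * = accepting)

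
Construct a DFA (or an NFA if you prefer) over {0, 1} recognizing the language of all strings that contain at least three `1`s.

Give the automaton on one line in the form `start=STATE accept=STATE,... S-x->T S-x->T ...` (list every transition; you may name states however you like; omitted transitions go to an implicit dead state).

Count `1`s, saturating at 4: states q0 through q3 mean 0 through 3 `1`s seen; q4 means more than 3. Each `1` increments (capped at q4); other symbols loop. Accept from {q3, q4}.
        0   1  
>  q0   q0  q1 
   q1   q1  q2 
   q2   q2  q3 
 * q3   q3  q4 
 * q4   q4  q4 
(> = start, * = accepting)

start=q0 accept=q3,q4 q0-0->q0 q0-1->q1 q1-0->q1 q1-1->q2 q2-0->q2 q2-1->q3 q3-0->q3 q3-1->q4 q4-0->q4 q4-1->q4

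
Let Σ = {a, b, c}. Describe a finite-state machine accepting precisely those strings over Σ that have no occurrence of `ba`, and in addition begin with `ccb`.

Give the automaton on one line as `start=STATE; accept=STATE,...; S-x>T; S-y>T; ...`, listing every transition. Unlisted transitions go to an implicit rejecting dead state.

Handle the two conditions separately and then intersect. One (3 states) tracks partial matches of the forbidden pattern `ba`; the other (5 states) tracks whether the input so far still matches the prefix `ccb`. Each combined state is a pair, one component from each; accept when both components accept. Minimizing collapses redundant product states.
With 6 states:
        a   b   c  
>  S0   S1  S1  S2 
   S1   S1  S1  S1 
   S2   S1  S1  S3 
   S3   S1  S4  S1 
 * S4   S1  S4  S5 
 * S5   S5  S4  S5 
(> = start, * = accepting)

start=S0; accept=S4,S5; S0-a>S1; S0-b>S1; S0-c>S2; S1-a>S1; S1-b>S1; S1-c>S1; S2-a>S1; S2-b>S1; S2-c>S3; S3-a>S1; S3-b>S4; S3-c>S1; S4-a>S1; S4-b>S4; S4-c>S5; S5-a>S5; S5-b>S4; S5-c>S5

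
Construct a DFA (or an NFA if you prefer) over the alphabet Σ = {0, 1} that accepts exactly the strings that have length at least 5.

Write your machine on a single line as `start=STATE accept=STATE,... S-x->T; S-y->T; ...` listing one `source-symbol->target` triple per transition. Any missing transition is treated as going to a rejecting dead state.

start=S0; accept=S5,S6; S0-0->S1; S0-1->S1; S1-0->S2; S1-1->S2; S2-0->S3; S2-1->S3; S3-0->S4; S3-1->S4; S4-0->S5; S4-1->S5; S5-0->S6; S5-1->S6; S6-0->S6; S6-1->S6

We only need to distinguish lengths 0, 1, …, 5, and '>5'. Chain S0 → S1 → S2 → S3 → S4 → S5 → S6 on every symbol, with S6 looping. Accepting states: {S5, S6}.
        0   1  
>  S0   S1  S1 
   S1   S2  S2 
   S2   S3  S3 
   S3   S4  S4 
   S4   S5  S5 
 * S5   S6  S6 
 * S6   S6  S6 
(> = start, * = accepting)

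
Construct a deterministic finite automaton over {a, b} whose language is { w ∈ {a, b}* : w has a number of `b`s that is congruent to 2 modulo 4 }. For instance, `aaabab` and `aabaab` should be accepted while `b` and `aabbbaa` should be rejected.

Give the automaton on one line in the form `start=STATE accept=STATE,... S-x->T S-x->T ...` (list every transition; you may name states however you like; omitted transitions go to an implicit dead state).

Keep the running count of `b`s modulo 4: each `b` advances along the cycle s0 → s1 → s2 → s3 → s0 while other symbols loop. Accept at s2.
        a   b  
>  s0   s0  s1 
   s1   s1  s2 
 * s2   s2  s3 
   s3   s3  s0 
(> = start, * = accepting)

start=s0 accept=s2 s0-a->s0 s0-b->s1 s1-a->s1 s1-b->s2 s2-a->s2 s2-b->s3 s3-a->s3 s3-b->s0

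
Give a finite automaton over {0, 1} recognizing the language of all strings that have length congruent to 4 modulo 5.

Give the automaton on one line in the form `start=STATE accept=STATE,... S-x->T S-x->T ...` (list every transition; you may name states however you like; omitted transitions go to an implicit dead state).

start=S0 accept=S4 S0-0->S1 S0-1->S1 S1-0->S2 S1-1->S2 S2-0->S3 S2-1->S3 S3-0->S4 S3-1->S4 S4-0->S0 S4-1->S0

Only the length mod 5 matters, so use a 5-cycle: from any state, every input symbol moves to the next state, wrapping S4 back to S0. Mark S4 accepting.
5 states suffice.
        0   1  
>  S0   S1  S1 
   S1   S2  S2 
   S2   S3  S3 
   S3   S4  S4 
 * S4   S0  S0 
(> = start, * = accepting)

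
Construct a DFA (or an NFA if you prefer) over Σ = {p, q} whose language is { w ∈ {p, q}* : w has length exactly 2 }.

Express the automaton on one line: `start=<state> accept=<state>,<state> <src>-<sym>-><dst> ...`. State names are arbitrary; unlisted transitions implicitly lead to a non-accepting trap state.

Count input length up to 3: every symbol moves from A toward D, which means 'more than 2' and absorbs. Accept from {C}.
A 4-state machine:
       p  q 
>  A   B  B 
   B   C  C 
 * C   D  D 
   D   D  D 
(> = start, * = accepting)

start=A accept=C A-p->B A-q->B B-p->C B-q->C C-p->D C-q->D D-p->D D-q->D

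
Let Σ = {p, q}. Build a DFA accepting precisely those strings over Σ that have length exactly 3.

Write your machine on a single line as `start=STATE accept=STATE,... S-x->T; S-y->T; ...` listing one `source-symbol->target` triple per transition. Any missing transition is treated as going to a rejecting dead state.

start=s0; accept=s3; s0-p->s1; s0-q->s1; s1-p->s2; s1-q->s2; s2-p->s3; s2-q->s3; s3-p->s4; s3-q->s4; s4-p->s4; s4-q->s4

Count input length up to 4: every symbol moves from s0 toward s4, which means 'more than 3' and absorbs. Accept from {s3}.
A 5-state machine:
        p   q  
>  s0   s1  s1 
   s1   s2  s2 
   s2   s3  s3 
 * s3   s4  s4 
   s4   s4  s4 
(> = start, * = accepting)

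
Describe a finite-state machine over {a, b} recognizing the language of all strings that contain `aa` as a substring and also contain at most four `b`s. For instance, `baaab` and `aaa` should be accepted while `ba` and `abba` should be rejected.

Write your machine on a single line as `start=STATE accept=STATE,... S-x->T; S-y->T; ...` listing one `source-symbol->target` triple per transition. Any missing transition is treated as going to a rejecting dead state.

start=S0; accept=S3,S6,S9,S12,S15; S0-a->S1; S0-b->S2; S1-a->S3; S1-b->S2; S2-a->S4; S2-b->S5; S3-a->S3; S3-b->S6; S4-a->S6; S4-b->S5; S5-a->S7; S5-b->S8; S6-a->S6; S6-b->S9; S7-a->S9; S7-b->S8; S8-a->S10; S8-b->S11; S9-a->S9; S9-b->S12; S10-a->S12; S10-b->S11; S11-a->S13; S11-b->S14; S12-a->S12; S12-b->S15; S13-a->S15; S13-b->S14; S14-a->S14; S14-b->S14; S15-a->S15; S15-b->S14

Handle the two conditions separately and then intersect. The first has 3 states tracking whether and how much of `aa` has been seen; the second has 6 states tracking the count of `b`s, saturating at 5. A product state is a pair (one from each), accepting exactly when both do. After merging equivalent states the machine shrinks.
A 16-state machine:
          a    b  
>  S0     S1   S2 
   S1     S3   S2 
   S2     S4   S5 
 * S3     S3   S6 
   S4     S6   S5 
   S5     S7   S8 
 * S6     S6   S9 
   S7     S9   S8 
   S8    S10  S11 
 * S9     S9  S12 
   S10   S12  S11 
   S11   S13  S14 
 * S12   S12  S15 
   S13   S15  S14 
   S14   S14  S14 
 * S15   S15  S14 
(> = start, * = accepting)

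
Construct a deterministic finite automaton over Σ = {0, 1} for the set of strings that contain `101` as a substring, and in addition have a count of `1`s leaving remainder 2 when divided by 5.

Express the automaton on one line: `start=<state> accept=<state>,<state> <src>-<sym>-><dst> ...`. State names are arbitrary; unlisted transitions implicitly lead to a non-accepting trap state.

Handle the two conditions separately and then intersect. One (4 states) tracks whether and how much of `101` has been seen; the other (5 states) tracks the count of `1`s modulo 5. Each combined state is a pair, one component from each; accept when both components accept.
With 20 states:
       0  1 
>  A   A  B 
   B   C  D 
   C   E  F 
   D   G  H 
   E   E  D 
 * F   F  I 
   G   J  I 
   H   K  L 
   I   I  M 
   J   J  H 
   K   N  M 
   L   O  P 
   M   M  Q 
   N   N  L 
   O   R  Q 
   P   S  B 
   Q   Q  T 
   R   R  P 
   S   A  T 
   T   T  F 
(> = start, * = accepting)

start=A accept=F A-0->A A-1->B B-0->C B-1->D C-0->E C-1->F D-0->G D-1->H E-0->E E-1->D F-0->F F-1->I G-0->J G-1->I H-0->K H-1->L I-0->I I-1->M J-0->J J-1->H K-0->N K-1->M L-0->O L-1->P M-0->M M-1->Q N-0->N N-1->L O-0->R O-1->Q P-0->S P-1->B Q-0->Q Q-1->T R-0->R R-1->P S-0->A S-1->T T-0->T T-1->F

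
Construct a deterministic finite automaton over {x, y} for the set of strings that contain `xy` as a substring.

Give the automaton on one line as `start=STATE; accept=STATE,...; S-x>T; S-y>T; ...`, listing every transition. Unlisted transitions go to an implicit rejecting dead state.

Track how much of `xy` has been matched so far: state s0 is no progress, s2 is the absorbing accept state reached once `xy` has occurred. Intermediate states record partial matches; on a mismatch, fall back to the longest reusable overlap.
With 3 states:
        x   y  
>  s0   s1  s0 
   s1   s1  s2 
 * s2   s2  s2 
(> = start, * = accepting)

start=s0; accept=s2; s0-x>s1; s0-y>s0; s1-x>s1; s1-y>s2; s2-x>s2; s2-y>s2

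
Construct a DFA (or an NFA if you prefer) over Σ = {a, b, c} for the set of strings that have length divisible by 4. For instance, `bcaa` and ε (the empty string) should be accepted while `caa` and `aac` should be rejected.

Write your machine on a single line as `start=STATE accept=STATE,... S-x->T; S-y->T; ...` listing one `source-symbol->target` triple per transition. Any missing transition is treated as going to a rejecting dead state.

start=q0; accept=q0; q0-a->q1; q0-b->q1; q0-c->q1; q1-a->q2; q1-b->q2; q1-c->q2; q2-a->q3; q2-b->q3; q2-c->q3; q3-a->q0; q3-b->q0; q3-c->q0

Only the length mod 4 matters, so use a 4-cycle: from any state, every input symbol moves to the next state, wrapping q3 back to q0. Mark q0 accepting.
        a   b   c  
>* q0   q1  q1  q1 
   q1   q2  q2  q2 
   q2   q3  q3  q3 
   q3   q0  q0  q0 
(> = start, * = accepting)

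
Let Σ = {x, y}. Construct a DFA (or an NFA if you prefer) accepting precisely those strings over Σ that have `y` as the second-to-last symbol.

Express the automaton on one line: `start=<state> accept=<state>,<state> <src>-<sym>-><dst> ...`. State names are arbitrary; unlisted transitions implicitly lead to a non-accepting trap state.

Because acceptance depends on a position counted from the end, the machine has to buffer the most recent 2 symbols. Make each state the string of the last up-to-2 symbols read; on input `x` shift the window left and append `x`. Accept when the buffered window has length 2 and begins with `y`.
A 7-state machine:
        x   y  
>  S0   S1  S2 
   S1   S3  S4 
   S2   S5  S6 
   S3   S3  S4 
   S4   S5  S6 
 * S5   S3  S4 
 * S6   S5  S6 
(> = start, * = accepting)

start=S0 accept=S5,S6 S0-x->S1 S0-y->S2 S1-x->S3 S1-y->S4 S2-x->S5 S2-y->S6 S3-x->S3 S3-y->S4 S4-x->S5 S4-y->S6 S5-x->S3 S5-y->S4 S6-x->S5 S6-y->S6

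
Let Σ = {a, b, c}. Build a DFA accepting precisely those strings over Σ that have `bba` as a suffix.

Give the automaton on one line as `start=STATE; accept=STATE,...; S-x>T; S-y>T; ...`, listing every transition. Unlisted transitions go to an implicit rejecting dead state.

Remember how much of `bba` the current input suffix matches. State s0 means no match yet; s1 means the last symbol is `b`; s2 means the last 2 symbols are `bb`; s3 means the last 3 symbols are `bba`. Only s3 accepts. On a mismatch, fall back to the longest proper suffix that is still a prefix of `bba`.
A 4-state machine:
        a   b   c  
>  s0   s0  s1  s0 
   s1   s0  s2  s0 
   s2   s3  s2  s0 
 * s3   s0  s1  s0 
(> = start, * = accepting)

start=s0; accept=s3; s0-a>s0; s0-b>s1; s0-c>s0; s1-a>s0; s1-b>s2; s1-c>s0; s2-a>s3; s2-b>s2; s2-c>s0; s3-a>s0; s3-b>s1; s3-c>s0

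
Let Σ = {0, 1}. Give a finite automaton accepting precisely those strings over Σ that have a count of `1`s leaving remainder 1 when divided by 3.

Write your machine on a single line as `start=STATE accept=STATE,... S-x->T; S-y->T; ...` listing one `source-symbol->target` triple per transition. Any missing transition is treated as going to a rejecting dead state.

Keep the running count of `1`s modulo 3: each `1` advances along the cycle q0 → q1 → q2 → q0 while other symbols loop. Accept at q1.
        0   1  
>  q0   q0  q1 
 * q1   q1  q2 
   q2   q2  q0 
(> = start, * = accepting)

start=q0; accept=q1; q0-0->q0; q0-1->q1; q1-0->q1; q1-1->q2; q2-0->q2; q2-1->q0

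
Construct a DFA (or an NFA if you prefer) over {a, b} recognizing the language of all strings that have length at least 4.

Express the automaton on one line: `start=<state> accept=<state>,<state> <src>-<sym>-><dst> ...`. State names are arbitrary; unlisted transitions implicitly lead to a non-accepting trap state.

start=s0 accept=s4,s5 s0-a->s1 s0-b->s1 s1-a->s2 s1-b->s2 s2-a->s3 s2-b->s3 s3-a->s4 s3-b->s4 s4-a->s5 s4-b->s5 s5-a->s5 s5-b->s5

Count input length up to 5: every symbol moves from s0 toward s5, which means 'more than 4' and absorbs. Accept from {s4, s5}.
With 6 states:
        a   b  
>  s0   s1  s1 
   s1   s2  s2 
   s2   s3  s3 
   s3   s4  s4 
 * s4   s5  s5 
 * s5   s5  s5 
(> = start, * = accepting)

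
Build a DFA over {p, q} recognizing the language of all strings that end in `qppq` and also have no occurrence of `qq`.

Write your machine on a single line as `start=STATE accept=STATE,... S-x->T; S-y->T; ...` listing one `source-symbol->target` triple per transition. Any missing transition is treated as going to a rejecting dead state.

start=S0; accept=S6; S0-p->S0; S0-q->S1; S1-p->S2; S1-q->S3; S2-p->S4; S2-q->S1; S3-p->S5; S3-q->S3; S4-p->S0; S4-q->S6; S5-p->S7; S5-q->S3; S6-p->S2; S6-q->S3; S7-p->S8; S7-q->S9; S8-p->S8; S8-q->S3; S9-p->S5; S9-q->S3

Handle the two conditions separately and then intersect. One (5 states) tracks how much of the suffix `qppq` has currently been matched; the other (3 states) tracks partial matches of the forbidden pattern `qq`. Each combined state is a pair, one component from each; accept when both components accept.
10 states suffice.
        p   q  
>  S0   S0  S1 
   S1   S2  S3 
   S2   S4  S1 
   S3   S5  S3 
   S4   S0  S6 
   S5   S7  S3 
 * S6   S2  S3 
   S7   S8  S9 
   S8   S8  S3 
   S9   S5  S3 
(> = start, * = accepting)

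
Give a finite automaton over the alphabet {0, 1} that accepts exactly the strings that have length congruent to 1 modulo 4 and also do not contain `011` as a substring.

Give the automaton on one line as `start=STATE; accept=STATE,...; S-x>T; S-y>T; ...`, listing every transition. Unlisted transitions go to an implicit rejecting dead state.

Run two small machines in parallel and take their product. The first has 4 states tracking the input length modulo 4; the second has 4 states tracking partial matches of the forbidden pattern `011`. A product state is a pair (one from each), accepting exactly when both do.
16 states suffice.
       0  1 
>  A   B  C 
 * B   D  E 
 * C   D  F 
   D   G  H 
   E   G  I 
   F   G  J 
   G   K  L 
   H   K  M 
   I   M  M 
   J   K  A 
   K   B  N 
   L   B  O 
   M   O  O 
 * N   D  P 
   O   P  P 
   P   I  I 
(> = start, * = accepting)

start=A; accept=B,C,N; A-0>B; A-1>C; B-0>D; B-1>E; C-0>D; C-1>F; D-0>G; D-1>H; E-0>G; E-1>I; F-0>G; F-1>J; G-0>K; G-1>L; H-0>K; H-1>M; I-0>M; I-1>M; J-0>K; J-1>A; K-0>B; K-1>N; L-0>B; L-1>O; M-0>O; M-1>O; N-0>D; N-1>P; O-0>P; O-1>P; P-0>I; P-1>I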